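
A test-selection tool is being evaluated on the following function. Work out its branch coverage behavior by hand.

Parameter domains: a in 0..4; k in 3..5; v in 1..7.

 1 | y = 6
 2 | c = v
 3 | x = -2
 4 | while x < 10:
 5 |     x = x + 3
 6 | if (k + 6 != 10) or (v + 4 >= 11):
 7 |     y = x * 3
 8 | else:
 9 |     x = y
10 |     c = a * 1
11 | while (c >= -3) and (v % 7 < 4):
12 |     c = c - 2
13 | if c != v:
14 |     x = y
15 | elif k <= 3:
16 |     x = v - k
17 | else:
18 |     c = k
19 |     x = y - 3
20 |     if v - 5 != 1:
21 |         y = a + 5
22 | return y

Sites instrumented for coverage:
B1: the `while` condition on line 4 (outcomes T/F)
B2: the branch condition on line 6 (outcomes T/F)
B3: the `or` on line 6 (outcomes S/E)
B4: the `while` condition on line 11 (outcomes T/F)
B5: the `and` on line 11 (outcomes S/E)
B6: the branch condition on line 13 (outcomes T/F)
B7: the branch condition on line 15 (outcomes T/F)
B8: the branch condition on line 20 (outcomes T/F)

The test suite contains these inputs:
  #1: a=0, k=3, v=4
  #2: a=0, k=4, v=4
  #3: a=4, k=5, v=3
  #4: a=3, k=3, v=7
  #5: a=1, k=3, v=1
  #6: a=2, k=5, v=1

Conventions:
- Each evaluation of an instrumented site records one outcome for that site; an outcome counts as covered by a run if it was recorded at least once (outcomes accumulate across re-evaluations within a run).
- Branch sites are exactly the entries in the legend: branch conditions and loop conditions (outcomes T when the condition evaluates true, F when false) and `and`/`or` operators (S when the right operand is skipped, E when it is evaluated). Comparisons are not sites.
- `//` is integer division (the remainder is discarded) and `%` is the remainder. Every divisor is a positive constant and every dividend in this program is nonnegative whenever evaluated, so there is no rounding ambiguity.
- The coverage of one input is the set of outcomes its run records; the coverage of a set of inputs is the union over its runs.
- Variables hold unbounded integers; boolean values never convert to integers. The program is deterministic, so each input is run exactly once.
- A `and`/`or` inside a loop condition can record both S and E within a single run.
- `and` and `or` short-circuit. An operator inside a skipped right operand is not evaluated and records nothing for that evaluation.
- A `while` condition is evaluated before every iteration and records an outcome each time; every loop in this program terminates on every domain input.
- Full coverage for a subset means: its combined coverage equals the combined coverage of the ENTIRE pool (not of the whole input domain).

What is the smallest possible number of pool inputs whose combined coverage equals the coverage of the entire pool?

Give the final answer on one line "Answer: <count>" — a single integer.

input #1 (a=0, k=3, v=4): covers B1=T, B1=F, B2=T, B3=S, B4=F, B5=E, B6=F, B7=T
input #2 (a=0, k=4, v=4): covers B1=T, B1=F, B2=F, B3=E, B4=F, B5=E, B6=T
input #3 (a=4, k=5, v=3): covers B1=T, B1=F, B2=T, B3=S, B4=T, B4=F, B5=S, B5=E, B6=T
input #4 (a=3, k=3, v=7): covers B1=T, B1=F, B2=T, B3=S, B4=T, B4=F, B5=S, B5=E, B6=T
input #5 (a=1, k=3, v=1): covers B1=T, B1=F, B2=T, B3=S, B4=T, B4=F, B5=S, B5=E, B6=T
input #6 (a=2, k=5, v=1): covers B1=T, B1=F, B2=T, B3=S, B4=T, B4=F, B5=S, B5=E, B6=T
union over all inputs: B1=T, B1=F, B2=T, B2=F, B3=S, B3=E, B4=T, B4=F, B5=S, B5=E, B6=T, B6=F, B7=T (13 outcomes)
every size-1 subset falls short of the 13 outcomes (best: 9/13)
every size-2 subset falls short of the 13 outcomes (best: 11/13)
the canonical winner is {1, 2, 3}: size 3, full 13-outcome coverage, earliest index list among size-3 covers

Answer: 3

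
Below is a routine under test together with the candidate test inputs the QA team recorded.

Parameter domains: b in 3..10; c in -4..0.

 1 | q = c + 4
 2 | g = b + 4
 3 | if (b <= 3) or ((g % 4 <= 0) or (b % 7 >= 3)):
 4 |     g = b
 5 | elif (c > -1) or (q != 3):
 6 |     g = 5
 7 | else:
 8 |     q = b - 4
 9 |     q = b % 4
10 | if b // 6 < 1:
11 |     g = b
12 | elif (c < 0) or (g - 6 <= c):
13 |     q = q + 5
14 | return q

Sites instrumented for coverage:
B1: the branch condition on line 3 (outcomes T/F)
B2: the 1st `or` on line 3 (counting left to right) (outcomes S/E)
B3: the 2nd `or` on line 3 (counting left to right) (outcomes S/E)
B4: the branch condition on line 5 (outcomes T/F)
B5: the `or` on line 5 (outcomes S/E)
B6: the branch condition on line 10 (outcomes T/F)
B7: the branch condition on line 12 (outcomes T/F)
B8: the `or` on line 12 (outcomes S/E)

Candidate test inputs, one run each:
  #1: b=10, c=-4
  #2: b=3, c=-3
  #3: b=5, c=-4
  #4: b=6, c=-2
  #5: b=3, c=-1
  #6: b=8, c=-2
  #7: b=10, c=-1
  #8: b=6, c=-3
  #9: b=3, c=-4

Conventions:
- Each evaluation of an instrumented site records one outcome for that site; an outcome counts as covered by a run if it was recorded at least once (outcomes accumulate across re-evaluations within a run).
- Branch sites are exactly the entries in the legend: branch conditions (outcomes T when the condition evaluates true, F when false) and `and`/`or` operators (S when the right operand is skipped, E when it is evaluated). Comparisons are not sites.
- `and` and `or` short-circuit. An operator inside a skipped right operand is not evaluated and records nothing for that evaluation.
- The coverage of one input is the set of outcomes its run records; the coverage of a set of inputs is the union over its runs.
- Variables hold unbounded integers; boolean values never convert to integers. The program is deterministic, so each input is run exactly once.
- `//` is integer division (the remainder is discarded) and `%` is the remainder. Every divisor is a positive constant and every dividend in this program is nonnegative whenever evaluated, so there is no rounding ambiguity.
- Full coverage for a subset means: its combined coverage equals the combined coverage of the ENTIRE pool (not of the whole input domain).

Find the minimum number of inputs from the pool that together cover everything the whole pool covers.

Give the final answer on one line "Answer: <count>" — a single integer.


run #1 (b=10, c=-4) runs B2->E, B3->E, B1->T, B6->F, B8->S, B7->T; records B1=T, B2=E, B3=E, B6=F, B7=T, B8=S
run #2 (b=3, c=-3) runs B2->S, B1->T, B6->T; records B1=T, B2=S, B6=T
run #3 (b=5, c=-4) runs B2->E, B3->E, B1->T, B6->T; records B1=T, B2=E, B3=E, B6=T
run #4 (b=6, c=-2) runs B2->E, B3->E, B1->T, B6->F, B8->S, B7->T; records B1=T, B2=E, B3=E, B6=F, B7=T, B8=S
run #5 (b=3, c=-1) runs B2->S, B1->T, B6->T; records B1=T, B2=S, B6=T
run #6 (b=8, c=-2) runs B2->E, B3->S, B1->T, B6->F, B8->S, B7->T; records B1=T, B2=E, B3=S, B6=F, B7=T, B8=S
run #7 (b=10, c=-1) runs B2->E, B3->E, B1->T, B6->F, B8->S, B7->T; records B1=T, B2=E, B3=E, B6=F, B7=T, B8=S
run #8 (b=6, c=-3) runs B2->E, B3->E, B1->T, B6->F, B8->S, B7->T; records B1=T, B2=E, B3=E, B6=F, B7=T, B8=S
run #9 (b=3, c=-4) runs B2->S, B1->T, B6->T; records B1=T, B2=S, B6=T
the full pool covers 9 outcomes: B1=T, B2=S, B2=E, B3=S, B3=E, B6=T, B6=F, B7=T, B8=S
every size-1 subset falls short of the 9 outcomes (best: 6/9)
every size-2 subset falls short of the 9 outcomes (best: 8/9)
inputs {1, 2, 6} (size 3) cover everything; no size-3 subset with a lexicographically smaller index list covers all 9
Answer: 3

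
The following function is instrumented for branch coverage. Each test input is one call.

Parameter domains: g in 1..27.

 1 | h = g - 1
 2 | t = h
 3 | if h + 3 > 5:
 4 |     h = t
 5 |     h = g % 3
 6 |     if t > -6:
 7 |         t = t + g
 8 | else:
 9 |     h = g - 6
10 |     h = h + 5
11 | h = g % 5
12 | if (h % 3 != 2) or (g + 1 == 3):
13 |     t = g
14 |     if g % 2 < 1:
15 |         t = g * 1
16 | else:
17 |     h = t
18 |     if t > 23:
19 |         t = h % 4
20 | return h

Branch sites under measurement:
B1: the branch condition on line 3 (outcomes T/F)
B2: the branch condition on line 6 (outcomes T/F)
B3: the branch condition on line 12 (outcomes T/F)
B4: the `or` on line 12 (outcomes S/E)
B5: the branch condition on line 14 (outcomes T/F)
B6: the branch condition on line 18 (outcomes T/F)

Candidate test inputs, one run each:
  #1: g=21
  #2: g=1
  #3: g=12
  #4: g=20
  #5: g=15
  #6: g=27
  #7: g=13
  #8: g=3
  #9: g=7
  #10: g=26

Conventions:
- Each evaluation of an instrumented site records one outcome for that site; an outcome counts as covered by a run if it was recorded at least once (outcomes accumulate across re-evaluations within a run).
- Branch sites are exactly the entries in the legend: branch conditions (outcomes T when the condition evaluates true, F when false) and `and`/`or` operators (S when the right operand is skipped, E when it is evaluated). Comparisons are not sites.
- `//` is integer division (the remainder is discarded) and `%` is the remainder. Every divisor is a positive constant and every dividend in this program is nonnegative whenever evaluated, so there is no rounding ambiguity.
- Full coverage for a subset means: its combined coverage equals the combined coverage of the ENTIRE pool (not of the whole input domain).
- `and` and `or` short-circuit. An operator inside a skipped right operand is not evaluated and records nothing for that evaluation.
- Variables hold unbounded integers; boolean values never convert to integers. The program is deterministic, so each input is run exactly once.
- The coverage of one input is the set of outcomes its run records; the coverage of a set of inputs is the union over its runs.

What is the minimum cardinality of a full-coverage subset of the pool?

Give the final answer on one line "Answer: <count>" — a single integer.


run #1 (g=21) runs B1->T, B2->T, B4->S, B3->T, B5->F; records B1=T, B2=T, B3=T, B4=S, B5=F
run #2 (g=1) runs B1->F, B4->S, B3->T, B5->F; records B1=F, B3=T, B4=S, B5=F
run #3 (g=12) runs B1->T, B2->T, B4->E, B3->F, B6->F; records B1=T, B2=T, B3=F, B4=E, B6=F
run #4 (g=20) runs B1->T, B2->T, B4->S, B3->T, B5->T; records B1=T, B2=T, B3=T, B4=S, B5=T
run #5 (g=15) runs B1->T, B2->T, B4->S, B3->T, B5->F; records B1=T, B2=T, B3=T, B4=S, B5=F
run #6 (g=27) runs B1->T, B2->T, B4->E, B3->F, B6->T; records B1=T, B2=T, B3=F, B4=E, B6=T
run #7 (g=13) runs B1->T, B2->T, B4->S, B3->T, B5->F; records B1=T, B2=T, B3=T, B4=S, B5=F
run #8 (g=3) runs B1->F, B4->S, B3->T, B5->F; records B1=F, B3=T, B4=S, B5=F
run #9 (g=7) runs B1->T, B2->T, B4->E, B3->F, B6->F; records B1=T, B2=T, B3=F, B4=E, B6=F
run #10 (g=26) runs B1->T, B2->T, B4->S, B3->T, B5->T; records B1=T, B2=T, B3=T, B4=S, B5=T
union over all inputs: B1=T, B1=F, B2=T, B3=T, B3=F, B4=S, B4=E, B5=T, B5=F, B6=T, B6=F (11 outcomes)
no size-1 subset reaches all 11 outcomes (best union: 5/11)
no size-2 subset reaches all 11 outcomes (best union: 9/11)
no size-3 subset reaches all 11 outcomes (best union: 10/11)
the canonical winner is {2, 3, 4, 6}: size 4, full 11-outcome coverage, earliest index list among size-4 covers
Answer: 4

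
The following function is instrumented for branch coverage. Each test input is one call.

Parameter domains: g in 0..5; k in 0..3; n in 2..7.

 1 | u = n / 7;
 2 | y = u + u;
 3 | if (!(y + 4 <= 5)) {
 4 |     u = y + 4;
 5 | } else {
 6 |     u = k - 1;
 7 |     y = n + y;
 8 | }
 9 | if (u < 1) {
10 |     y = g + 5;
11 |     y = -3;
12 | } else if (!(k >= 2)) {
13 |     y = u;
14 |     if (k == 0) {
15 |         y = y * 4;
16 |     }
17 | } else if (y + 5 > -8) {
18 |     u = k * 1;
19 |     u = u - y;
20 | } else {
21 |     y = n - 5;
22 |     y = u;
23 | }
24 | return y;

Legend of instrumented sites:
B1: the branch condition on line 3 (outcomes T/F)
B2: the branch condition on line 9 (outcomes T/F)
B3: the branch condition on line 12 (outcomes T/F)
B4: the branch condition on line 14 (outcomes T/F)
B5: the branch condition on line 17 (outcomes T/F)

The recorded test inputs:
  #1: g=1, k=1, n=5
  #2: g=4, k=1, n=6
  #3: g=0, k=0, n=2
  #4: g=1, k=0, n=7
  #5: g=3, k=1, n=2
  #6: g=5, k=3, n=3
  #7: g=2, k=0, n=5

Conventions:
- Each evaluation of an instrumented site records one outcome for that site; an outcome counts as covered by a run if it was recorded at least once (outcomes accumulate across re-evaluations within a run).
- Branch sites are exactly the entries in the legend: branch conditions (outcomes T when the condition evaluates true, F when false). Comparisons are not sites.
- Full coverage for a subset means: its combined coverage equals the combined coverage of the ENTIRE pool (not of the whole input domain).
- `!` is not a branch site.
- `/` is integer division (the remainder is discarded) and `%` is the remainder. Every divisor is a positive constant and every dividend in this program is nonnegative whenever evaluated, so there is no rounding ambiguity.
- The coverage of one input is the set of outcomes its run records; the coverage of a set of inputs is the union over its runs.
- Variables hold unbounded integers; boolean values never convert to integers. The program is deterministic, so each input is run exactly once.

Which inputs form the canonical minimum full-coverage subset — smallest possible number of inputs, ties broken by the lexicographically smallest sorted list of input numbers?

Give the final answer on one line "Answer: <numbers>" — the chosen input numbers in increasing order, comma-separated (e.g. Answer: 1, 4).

input #1, g=1, k=1, n=5: outcomes B1=F, B2=T
input #2, g=4, k=1, n=6: outcomes B1=F, B2=T
input #3, g=0, k=0, n=2: outcomes B1=F, B2=T
input #4, g=1, k=0, n=7: outcomes B1=T, B2=F, B3=T, B4=T
input #5, g=3, k=1, n=2: outcomes B1=F, B2=T
input #6, g=5, k=3, n=3: outcomes B1=F, B2=F, B3=F, B5=T
input #7, g=2, k=0, n=5: outcomes B1=F, B2=T
union over all inputs: B1=T, B1=F, B2=T, B2=F, B3=T, B3=F, B4=T, B5=T (8 outcomes)
checked all size-1 subsets: none covers 8 outcomes (max 4/8)
checked all size-2 subsets: none covers 8 outcomes (max 7/8)
at size 3, {1, 4, 6} reaches all 8 outcomes; every lexicographically earlier size-3 subset fails

Answer: 1, 4, 6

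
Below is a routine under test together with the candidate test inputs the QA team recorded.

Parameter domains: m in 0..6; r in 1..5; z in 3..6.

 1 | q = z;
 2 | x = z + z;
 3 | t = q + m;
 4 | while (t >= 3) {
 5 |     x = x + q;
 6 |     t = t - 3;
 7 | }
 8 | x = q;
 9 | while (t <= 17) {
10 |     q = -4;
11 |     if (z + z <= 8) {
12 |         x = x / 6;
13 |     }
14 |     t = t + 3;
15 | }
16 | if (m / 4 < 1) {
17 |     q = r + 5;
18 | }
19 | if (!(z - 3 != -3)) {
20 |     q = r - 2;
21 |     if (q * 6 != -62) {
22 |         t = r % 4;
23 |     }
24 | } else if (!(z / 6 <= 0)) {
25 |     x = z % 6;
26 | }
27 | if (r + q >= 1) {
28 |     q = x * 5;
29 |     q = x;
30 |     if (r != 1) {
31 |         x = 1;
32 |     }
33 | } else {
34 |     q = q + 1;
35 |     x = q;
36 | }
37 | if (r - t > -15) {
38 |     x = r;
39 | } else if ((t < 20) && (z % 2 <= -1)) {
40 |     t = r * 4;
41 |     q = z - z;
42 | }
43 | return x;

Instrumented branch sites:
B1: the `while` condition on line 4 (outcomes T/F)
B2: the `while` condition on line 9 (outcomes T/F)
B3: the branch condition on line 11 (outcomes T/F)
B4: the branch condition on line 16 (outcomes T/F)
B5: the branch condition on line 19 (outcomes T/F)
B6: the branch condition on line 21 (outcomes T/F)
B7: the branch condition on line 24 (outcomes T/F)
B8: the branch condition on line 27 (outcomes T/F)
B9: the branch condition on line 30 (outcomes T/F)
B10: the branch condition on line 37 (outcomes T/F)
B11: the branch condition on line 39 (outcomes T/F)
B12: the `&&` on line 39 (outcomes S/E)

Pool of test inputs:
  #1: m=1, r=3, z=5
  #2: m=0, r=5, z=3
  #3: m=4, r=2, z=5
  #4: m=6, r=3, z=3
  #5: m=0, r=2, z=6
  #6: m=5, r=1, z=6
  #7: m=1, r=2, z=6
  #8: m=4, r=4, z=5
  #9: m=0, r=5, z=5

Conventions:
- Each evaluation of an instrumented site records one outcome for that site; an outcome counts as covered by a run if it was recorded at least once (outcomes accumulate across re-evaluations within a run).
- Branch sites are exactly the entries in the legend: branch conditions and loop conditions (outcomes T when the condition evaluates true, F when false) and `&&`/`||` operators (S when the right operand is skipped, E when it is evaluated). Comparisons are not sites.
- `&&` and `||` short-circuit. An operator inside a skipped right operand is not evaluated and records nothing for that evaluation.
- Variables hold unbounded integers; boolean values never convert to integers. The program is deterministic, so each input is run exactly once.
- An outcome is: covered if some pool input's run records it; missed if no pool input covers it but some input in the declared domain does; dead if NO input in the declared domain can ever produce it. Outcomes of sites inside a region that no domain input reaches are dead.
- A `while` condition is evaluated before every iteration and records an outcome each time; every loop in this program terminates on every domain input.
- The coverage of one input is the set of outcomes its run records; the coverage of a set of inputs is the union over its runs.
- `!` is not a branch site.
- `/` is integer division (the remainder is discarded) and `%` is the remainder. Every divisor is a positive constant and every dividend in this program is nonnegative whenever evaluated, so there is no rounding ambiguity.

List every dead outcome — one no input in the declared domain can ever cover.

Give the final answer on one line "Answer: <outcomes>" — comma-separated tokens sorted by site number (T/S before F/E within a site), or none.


sweeping the full domain (140 inputs) for each outcome:
  B5=T: never recorded by any domain input -> dead
  B6=T: never recorded by any domain input -> dead
  B6=F: never recorded by any domain input -> dead
  B11=T: never recorded by any domain input -> dead
  reachable outcomes have witnesses, e.g. B1=T (e.g. m=0, r=1, z=3), B1=F (e.g. m=0, r=1, z=3), B2=T (e.g. m=0, r=1, z=3), B2=F (e.g. m=0, r=1, z=3)
Answer: B5=T, B6=T, B6=F, B11=T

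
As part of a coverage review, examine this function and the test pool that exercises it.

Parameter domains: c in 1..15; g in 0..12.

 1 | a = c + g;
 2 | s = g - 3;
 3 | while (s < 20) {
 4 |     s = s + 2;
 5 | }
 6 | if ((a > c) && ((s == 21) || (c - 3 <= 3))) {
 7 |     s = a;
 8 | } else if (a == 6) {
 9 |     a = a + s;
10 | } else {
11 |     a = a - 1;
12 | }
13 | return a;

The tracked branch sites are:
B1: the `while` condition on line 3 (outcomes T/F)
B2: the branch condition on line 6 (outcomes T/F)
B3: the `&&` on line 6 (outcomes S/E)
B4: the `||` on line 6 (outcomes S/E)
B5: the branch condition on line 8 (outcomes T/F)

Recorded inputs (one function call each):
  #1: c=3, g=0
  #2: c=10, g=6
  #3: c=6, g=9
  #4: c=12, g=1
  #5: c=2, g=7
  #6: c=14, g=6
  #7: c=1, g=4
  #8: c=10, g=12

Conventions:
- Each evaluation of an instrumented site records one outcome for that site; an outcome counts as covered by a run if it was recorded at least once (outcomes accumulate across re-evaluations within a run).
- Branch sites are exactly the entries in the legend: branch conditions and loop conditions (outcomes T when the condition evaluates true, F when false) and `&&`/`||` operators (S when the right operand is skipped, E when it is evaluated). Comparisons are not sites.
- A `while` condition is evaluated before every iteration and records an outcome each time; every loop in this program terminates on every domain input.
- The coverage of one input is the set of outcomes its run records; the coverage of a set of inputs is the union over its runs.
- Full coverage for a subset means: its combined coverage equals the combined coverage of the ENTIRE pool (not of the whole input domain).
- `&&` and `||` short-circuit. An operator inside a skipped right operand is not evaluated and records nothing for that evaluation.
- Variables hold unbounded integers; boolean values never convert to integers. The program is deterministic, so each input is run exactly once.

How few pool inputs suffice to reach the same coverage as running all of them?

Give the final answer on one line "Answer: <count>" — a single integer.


input #1 (c=3, g=0): events B1->T, B1->T, B1->T, B1->T, B1->T, B1->T, B1->T, B1->T, B1->T, B1->T, B1->T, B1->T, B1->F, B3->S, ...; covers B1=T, B1=F, B2=F, B3=S, B5=F
input #2 (c=10, g=6): events B1->T, B1->T, B1->T, B1->T, B1->T, B1->T, B1->T, B1->T, B1->T, B1->F, B3->E, B4->S, B2->T; covers B1=T, B1=F, B2=T, B3=E, B4=S
input #3 (c=6, g=9): events B1->T, B1->T, B1->T, B1->T, B1->T, B1->T, B1->T, B1->F, B3->E, B4->E, B2->T; covers B1=T, B1=F, B2=T, B3=E, B4=E
input #4 (c=12, g=1): events B1->T, B1->T, B1->T, B1->T, B1->T, B1->T, B1->T, B1->T, B1->T, B1->T, B1->T, B1->F, B3->E, B4->E, ...; covers B1=T, B1=F, B2=F, B3=E, B4=E, B5=F
input #5 (c=2, g=7): events B1->T, B1->T, B1->T, B1->T, B1->T, B1->T, B1->T, B1->T, B1->F, B3->E, B4->E, B2->T; covers B1=T, B1=F, B2=T, B3=E, B4=E
input #6 (c=14, g=6): events B1->T, B1->T, B1->T, B1->T, B1->T, B1->T, B1->T, B1->T, B1->T, B1->F, B3->E, B4->S, B2->T; covers B1=T, B1=F, B2=T, B3=E, B4=S
input #7 (c=1, g=4): events B1->T, B1->T, B1->T, B1->T, B1->T, B1->T, B1->T, B1->T, B1->T, B1->T, B1->F, B3->E, B4->S, B2->T; covers B1=T, B1=F, B2=T, B3=E, B4=S
input #8 (c=10, g=12): events B1->T, B1->T, B1->T, B1->T, B1->T, B1->T, B1->F, B3->E, B4->S, B2->T; covers B1=T, B1=F, B2=T, B3=E, B4=S
the full pool covers 9 outcomes: B1=T, B1=F, B2=T, B2=F, B3=S, B3=E, B4=S, B4=E, B5=F
no size-1 subset reaches all 9 outcomes (best union: 6/9)
no size-2 subset reaches all 9 outcomes (best union: 8/9)
the canonical winner is {1, 2, 3}: size 3, full 9-outcome coverage, earliest index list among size-3 covers
Answer: 3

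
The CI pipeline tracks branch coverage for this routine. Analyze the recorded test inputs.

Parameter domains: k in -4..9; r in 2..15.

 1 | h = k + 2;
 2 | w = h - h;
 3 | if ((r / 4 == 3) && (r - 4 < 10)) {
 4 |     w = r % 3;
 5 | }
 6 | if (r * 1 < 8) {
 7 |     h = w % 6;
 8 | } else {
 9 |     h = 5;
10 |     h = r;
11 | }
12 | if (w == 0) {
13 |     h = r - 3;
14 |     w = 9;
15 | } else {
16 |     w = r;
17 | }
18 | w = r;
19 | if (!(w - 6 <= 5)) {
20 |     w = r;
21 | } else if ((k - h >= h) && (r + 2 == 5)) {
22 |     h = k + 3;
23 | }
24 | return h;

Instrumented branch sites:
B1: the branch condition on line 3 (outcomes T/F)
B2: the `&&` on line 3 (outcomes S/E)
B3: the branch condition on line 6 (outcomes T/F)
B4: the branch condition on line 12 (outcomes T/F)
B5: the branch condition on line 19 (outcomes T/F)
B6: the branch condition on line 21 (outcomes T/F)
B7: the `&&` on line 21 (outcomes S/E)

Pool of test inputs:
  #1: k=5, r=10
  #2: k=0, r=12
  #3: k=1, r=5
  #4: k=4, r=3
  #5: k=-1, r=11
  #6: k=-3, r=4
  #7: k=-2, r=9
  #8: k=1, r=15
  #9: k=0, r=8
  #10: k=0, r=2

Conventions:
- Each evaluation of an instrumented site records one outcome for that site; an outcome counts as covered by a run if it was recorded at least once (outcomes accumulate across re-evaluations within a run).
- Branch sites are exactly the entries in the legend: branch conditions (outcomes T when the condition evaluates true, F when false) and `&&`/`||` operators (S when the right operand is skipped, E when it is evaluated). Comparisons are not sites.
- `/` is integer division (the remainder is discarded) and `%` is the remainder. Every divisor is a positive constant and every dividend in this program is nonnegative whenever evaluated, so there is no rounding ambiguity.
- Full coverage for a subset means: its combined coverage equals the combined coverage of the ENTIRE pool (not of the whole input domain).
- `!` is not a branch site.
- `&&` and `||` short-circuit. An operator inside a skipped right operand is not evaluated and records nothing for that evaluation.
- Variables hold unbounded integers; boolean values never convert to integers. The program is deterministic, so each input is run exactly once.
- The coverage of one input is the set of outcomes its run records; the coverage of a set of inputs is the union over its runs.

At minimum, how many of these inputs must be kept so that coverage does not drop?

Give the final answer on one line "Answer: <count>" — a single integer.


run #1 (k=5, r=10) runs B2->S, B1->F, B3->F, B4->T, B5->F, B7->S, B6->F; records B1=F, B2=S, B3=F, B4=T, B5=F, B6=F, B7=S
run #2 (k=0, r=12) runs B2->E, B1->T, B3->F, B4->T, B5->T; records B1=T, B2=E, B3=F, B4=T, B5=T
run #3 (k=1, r=5) runs B2->S, B1->F, B3->T, B4->T, B5->F, B7->S, B6->F; records B1=F, B2=S, B3=T, B4=T, B5=F, B6=F, B7=S
run #4 (k=4, r=3) runs B2->S, B1->F, B3->T, B4->T, B5->F, B7->E, B6->T; records B1=F, B2=S, B3=T, B4=T, B5=F, B6=T, B7=E
run #5 (k=-1, r=11) runs B2->S, B1->F, B3->F, B4->T, B5->F, B7->S, B6->F; records B1=F, B2=S, B3=F, B4=T, B5=F, B6=F, B7=S
run #6 (k=-3, r=4) runs B2->S, B1->F, B3->T, B4->T, B5->F, B7->S, B6->F; records B1=F, B2=S, B3=T, B4=T, B5=F, B6=F, B7=S
run #7 (k=-2, r=9) runs B2->S, B1->F, B3->F, B4->T, B5->F, B7->S, B6->F; records B1=F, B2=S, B3=F, B4=T, B5=F, B6=F, B7=S
run #8 (k=1, r=15) runs B2->E, B1->F, B3->F, B4->T, B5->T; records B1=F, B2=E, B3=F, B4=T, B5=T
run #9 (k=0, r=8) runs B2->S, B1->F, B3->F, B4->T, B5->F, B7->S, B6->F; records B1=F, B2=S, B3=F, B4=T, B5=F, B6=F, B7=S
run #10 (k=0, r=2) runs B2->S, B1->F, B3->T, B4->T, B5->F, B7->E, B6->F; records B1=F, B2=S, B3=T, B4=T, B5=F, B6=F, B7=E
union over all inputs: B1=T, B1=F, B2=S, B2=E, B3=T, B3=F, B4=T, B5=T, B5=F, B6=T, B6=F, B7=S, B7=E (13 outcomes)
checked all size-1 subsets: none covers 13 outcomes (max 7/13)
checked all size-2 subsets: none covers 13 outcomes (max 11/13)
the canonical winner is {1, 2, 4}: size 3, full 13-outcome coverage, earliest index list among size-3 covers
Answer: 3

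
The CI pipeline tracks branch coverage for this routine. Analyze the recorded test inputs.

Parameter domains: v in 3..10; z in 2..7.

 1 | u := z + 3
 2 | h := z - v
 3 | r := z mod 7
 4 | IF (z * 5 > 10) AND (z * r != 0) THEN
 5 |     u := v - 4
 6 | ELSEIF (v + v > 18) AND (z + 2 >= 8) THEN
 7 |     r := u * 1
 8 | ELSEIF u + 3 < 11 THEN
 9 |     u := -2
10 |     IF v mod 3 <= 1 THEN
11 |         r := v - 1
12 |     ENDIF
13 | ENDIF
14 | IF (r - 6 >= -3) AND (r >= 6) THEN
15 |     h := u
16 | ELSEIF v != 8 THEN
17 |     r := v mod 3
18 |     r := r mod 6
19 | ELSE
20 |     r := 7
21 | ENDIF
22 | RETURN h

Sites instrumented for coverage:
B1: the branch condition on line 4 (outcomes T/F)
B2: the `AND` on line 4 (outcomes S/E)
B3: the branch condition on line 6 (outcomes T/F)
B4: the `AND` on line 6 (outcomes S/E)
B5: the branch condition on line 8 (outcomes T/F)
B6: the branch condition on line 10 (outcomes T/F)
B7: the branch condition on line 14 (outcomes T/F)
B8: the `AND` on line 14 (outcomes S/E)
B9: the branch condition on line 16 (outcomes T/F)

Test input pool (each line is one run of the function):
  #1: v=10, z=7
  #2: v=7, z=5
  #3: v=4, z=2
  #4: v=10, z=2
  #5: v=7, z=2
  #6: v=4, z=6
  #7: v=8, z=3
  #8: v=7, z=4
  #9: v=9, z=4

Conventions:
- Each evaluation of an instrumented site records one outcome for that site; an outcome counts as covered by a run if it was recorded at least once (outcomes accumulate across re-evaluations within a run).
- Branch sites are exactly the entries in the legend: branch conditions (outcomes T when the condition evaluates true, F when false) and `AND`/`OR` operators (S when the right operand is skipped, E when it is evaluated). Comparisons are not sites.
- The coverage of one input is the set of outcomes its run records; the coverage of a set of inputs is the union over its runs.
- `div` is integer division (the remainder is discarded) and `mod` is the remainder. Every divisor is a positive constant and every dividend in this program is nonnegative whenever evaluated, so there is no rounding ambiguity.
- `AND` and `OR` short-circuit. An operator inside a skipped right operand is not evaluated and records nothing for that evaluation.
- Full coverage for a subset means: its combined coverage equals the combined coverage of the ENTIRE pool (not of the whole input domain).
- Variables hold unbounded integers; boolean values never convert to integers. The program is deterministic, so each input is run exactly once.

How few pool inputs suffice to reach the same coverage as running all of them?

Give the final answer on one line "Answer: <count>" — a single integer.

run #1 (v=10, z=7) runs B2->E, B1->F, B4->E, B3->T, B8->E, B7->T; records B1=F, B2=E, B3=T, B4=E, B7=T, B8=E
run #2 (v=7, z=5) runs B2->E, B1->T, B8->E, B7->F, B9->T; records B1=T, B2=E, B7=F, B8=E, B9=T
run #3 (v=4, z=2) runs B2->S, B1->F, B4->S, B3->F, B5->T, B6->T, B8->E, B7->F, B9->T; records B1=F, B2=S, B3=F, B4=S, B5=T, B6=T, B7=F, B8=E, B9=T
run #4 (v=10, z=2) runs B2->S, B1->F, B4->E, B3->F, B5->T, B6->T, B8->E, B7->T; records B1=F, B2=S, B3=F, B4=E, B5=T, B6=T, B7=T, B8=E
run #5 (v=7, z=2) runs B2->S, B1->F, B4->S, B3->F, B5->T, B6->T, B8->E, B7->T; records B1=F, B2=S, B3=F, B4=S, B5=T, B6=T, B7=T, B8=E
run #6 (v=4, z=6) runs B2->E, B1->T, B8->E, B7->T; records B1=T, B2=E, B7=T, B8=E
run #7 (v=8, z=3) runs B2->E, B1->T, B8->E, B7->F, B9->F; records B1=T, B2=E, B7=F, B8=E, B9=F
run #8 (v=7, z=4) runs B2->E, B1->T, B8->E, B7->F, B9->T; records B1=T, B2=E, B7=F, B8=E, B9=T
run #9 (v=9, z=4) runs B2->E, B1->T, B8->E, B7->F, B9->T; records B1=T, B2=E, B7=F, B8=E, B9=T
together the pool reaches 15 outcomes: B1=T, B1=F, B2=S, B2=E, B3=T, B3=F, B4=S, B4=E, B5=T, B6=T, B7=T, B7=F, B8=E, B9=T, B9=F
size 1 is not enough: best union over all size-1 subsets is 9/15
size 2 is not enough: best union over all size-2 subsets is 13/15
the canonical winner is {1, 3, 7}: size 3, full 15-outcome coverage, earliest index list among size-3 covers

Answer: 3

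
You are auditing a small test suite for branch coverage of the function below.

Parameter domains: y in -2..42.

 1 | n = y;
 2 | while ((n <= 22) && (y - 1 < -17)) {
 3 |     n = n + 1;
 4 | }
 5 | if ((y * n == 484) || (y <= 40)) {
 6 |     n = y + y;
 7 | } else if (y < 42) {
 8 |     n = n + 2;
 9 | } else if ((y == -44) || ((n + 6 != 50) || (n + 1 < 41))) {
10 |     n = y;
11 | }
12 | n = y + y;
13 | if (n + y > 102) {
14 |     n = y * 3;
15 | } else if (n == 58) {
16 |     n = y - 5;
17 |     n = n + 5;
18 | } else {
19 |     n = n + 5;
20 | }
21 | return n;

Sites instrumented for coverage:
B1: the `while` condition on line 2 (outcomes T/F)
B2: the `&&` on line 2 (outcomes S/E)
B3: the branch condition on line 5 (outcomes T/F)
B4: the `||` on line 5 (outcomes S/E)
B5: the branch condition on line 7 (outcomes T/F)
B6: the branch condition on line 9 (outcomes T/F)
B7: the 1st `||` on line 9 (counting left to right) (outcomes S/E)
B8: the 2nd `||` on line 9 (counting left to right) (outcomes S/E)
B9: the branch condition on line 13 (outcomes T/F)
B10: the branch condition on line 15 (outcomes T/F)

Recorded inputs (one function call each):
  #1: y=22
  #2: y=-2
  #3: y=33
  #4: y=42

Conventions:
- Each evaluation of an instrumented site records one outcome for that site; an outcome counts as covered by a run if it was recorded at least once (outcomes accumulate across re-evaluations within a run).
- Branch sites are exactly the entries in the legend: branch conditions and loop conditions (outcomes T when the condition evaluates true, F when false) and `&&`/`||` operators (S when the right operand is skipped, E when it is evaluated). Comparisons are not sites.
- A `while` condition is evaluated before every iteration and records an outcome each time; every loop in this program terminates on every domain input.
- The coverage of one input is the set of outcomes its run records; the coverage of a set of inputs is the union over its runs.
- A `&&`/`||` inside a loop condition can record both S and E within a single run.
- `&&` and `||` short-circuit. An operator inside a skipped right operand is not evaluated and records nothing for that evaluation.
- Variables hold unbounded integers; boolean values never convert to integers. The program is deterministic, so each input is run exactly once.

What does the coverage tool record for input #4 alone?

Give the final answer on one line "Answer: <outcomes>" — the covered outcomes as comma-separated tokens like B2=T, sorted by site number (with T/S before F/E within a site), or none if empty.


Simulating input #4 (y=42) step by step:
  B2->S, B1->F, B4->E, B3->F, B5->F, B7->E, B8->S, B6->T, B9->T
deduplicating events, the covered set is: B1=F, B2=S, B3=F, B4=E, B5=F, B6=T, B7=E, B8=S, B9=T
Answer: B1=F, B2=S, B3=F, B4=E, B5=F, B6=T, B7=E, B8=S, B9=T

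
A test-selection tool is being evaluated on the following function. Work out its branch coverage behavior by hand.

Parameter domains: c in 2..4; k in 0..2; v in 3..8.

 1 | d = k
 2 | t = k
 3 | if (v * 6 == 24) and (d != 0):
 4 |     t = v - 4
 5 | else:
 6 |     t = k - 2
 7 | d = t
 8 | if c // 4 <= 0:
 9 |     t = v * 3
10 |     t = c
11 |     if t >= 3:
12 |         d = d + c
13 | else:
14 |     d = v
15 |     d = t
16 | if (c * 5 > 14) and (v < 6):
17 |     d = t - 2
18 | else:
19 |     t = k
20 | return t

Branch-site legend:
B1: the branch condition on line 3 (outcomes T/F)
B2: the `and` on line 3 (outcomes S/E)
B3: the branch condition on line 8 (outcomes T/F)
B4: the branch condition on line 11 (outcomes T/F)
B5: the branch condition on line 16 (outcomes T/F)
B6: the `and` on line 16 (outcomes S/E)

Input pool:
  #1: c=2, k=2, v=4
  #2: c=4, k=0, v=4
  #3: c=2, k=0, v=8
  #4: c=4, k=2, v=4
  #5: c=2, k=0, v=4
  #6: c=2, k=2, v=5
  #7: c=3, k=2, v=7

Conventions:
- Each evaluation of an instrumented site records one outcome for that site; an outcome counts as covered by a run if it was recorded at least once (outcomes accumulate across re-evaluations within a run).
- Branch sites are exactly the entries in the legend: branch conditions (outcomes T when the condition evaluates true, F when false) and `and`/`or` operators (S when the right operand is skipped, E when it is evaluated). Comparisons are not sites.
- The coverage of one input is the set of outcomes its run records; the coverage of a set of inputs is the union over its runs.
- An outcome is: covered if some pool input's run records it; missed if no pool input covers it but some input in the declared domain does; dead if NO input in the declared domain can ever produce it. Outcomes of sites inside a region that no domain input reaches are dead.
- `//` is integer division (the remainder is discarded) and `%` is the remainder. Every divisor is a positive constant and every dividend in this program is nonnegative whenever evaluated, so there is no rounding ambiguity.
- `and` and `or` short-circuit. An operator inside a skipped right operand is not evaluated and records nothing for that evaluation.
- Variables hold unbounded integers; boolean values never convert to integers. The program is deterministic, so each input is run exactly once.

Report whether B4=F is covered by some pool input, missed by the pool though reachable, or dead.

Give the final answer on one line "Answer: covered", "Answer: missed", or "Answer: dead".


B4=F is recorded by pool input(s) 1, 3, 5, 6 -> covered
Answer: covered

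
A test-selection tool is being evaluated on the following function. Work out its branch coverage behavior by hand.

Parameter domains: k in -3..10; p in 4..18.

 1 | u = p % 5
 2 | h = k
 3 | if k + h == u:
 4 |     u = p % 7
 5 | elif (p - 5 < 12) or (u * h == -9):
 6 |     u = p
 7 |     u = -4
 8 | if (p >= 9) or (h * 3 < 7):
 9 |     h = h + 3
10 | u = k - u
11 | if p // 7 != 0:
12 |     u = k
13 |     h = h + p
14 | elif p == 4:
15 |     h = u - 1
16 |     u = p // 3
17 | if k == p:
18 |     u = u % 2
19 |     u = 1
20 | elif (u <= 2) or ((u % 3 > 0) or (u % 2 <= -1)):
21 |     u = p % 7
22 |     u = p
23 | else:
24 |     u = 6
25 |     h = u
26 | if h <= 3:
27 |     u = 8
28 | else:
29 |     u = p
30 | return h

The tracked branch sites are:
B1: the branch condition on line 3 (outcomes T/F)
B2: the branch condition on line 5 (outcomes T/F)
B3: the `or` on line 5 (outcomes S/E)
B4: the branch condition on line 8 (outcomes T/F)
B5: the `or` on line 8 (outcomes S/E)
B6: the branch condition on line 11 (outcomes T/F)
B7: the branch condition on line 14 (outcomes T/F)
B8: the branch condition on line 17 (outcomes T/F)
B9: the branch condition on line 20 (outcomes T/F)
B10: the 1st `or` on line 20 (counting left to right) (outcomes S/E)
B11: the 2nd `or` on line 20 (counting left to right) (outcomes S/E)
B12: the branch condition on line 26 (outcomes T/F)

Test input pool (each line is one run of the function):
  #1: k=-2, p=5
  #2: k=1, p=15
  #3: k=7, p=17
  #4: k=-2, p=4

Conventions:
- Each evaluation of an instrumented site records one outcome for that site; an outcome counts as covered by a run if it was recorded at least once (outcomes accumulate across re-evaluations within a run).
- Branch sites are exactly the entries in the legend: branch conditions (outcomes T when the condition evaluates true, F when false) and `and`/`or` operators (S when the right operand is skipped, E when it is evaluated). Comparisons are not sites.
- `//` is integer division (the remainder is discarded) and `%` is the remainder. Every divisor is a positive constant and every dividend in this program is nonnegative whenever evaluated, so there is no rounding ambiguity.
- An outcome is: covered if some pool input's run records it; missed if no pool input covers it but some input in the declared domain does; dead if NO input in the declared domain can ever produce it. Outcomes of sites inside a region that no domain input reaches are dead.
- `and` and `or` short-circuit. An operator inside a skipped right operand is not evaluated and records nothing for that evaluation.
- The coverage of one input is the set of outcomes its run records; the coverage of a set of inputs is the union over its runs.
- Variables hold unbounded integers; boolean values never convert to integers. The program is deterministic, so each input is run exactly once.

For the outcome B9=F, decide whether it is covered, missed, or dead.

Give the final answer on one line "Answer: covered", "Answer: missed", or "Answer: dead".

no pool input records B9=F
but domain input (k=-1, p=5) does record it -> reachable, so missed

Answer: missed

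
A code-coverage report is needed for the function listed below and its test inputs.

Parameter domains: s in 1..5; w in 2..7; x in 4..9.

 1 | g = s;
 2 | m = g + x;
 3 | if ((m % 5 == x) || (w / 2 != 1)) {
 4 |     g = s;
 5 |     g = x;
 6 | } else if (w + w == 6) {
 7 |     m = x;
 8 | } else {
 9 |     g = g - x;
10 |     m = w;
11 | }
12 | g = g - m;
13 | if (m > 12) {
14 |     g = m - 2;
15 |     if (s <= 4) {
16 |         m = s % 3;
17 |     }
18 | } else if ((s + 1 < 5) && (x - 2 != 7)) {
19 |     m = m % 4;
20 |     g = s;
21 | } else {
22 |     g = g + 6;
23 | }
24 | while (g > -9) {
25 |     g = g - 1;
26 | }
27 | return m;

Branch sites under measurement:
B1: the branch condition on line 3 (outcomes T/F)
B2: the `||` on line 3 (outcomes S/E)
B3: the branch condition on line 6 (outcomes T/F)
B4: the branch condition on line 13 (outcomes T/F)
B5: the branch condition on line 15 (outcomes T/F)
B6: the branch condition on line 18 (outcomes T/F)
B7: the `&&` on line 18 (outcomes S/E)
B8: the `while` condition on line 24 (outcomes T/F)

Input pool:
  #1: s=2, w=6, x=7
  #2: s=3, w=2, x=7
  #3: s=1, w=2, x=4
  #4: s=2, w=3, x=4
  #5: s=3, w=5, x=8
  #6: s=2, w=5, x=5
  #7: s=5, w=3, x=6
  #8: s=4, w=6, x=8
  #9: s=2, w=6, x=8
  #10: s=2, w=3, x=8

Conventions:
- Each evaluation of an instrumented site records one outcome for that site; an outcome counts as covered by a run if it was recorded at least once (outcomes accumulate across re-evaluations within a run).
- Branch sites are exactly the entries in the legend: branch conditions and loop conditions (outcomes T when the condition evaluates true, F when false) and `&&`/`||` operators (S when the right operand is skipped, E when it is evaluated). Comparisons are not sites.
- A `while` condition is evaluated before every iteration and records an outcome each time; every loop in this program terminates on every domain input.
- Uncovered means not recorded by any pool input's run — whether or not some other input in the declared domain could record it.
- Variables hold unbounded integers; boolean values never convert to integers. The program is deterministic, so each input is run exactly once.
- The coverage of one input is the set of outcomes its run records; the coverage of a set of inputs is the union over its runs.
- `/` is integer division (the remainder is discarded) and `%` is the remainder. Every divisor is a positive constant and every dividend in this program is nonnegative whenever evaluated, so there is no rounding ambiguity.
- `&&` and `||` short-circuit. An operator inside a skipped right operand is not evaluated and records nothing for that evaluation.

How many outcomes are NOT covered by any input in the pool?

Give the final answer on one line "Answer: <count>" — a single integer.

#1 (s=2, w=6, x=7) -> B2->E, B1->T, B4->F, B7->E, B6->T, B8->T, B8->T, B8->T, B8->T, B8->T, B8->T, B8->T, B8->T, B8->T, ...; covered: B1=T, B2=E, B4=F, B6=T, B7=E, B8=T, B8=F
#2 (s=3, w=2, x=7) -> B2->E, B1->F, B3->F, B4->F, B7->E, B6->T, B8->T, B8->T, B8->T, B8->T, B8->T, B8->T, B8->T, B8->T, ...; covered: B1=F, B2=E, B3=F, B4=F, B6=T, B7=E, B8=T, B8=F
#3 (s=1, w=2, x=4) -> B2->E, B1->F, B3->F, B4->F, B7->E, B6->T, B8->T, B8->T, B8->T, B8->T, B8->T, B8->T, B8->T, B8->T, ...; covered: B1=F, B2=E, B3=F, B4=F, B6=T, B7=E, B8=T, B8=F
#4 (s=2, w=3, x=4) -> B2->E, B1->F, B3->T, B4->F, B7->E, B6->T, B8->T, B8->T, B8->T, B8->T, B8->T, B8->T, B8->T, B8->T, ...; covered: B1=F, B2=E, B3=T, B4=F, B6=T, B7=E, B8=T, B8=F
#5 (s=3, w=5, x=8) -> B2->E, B1->T, B4->F, B7->E, B6->T, B8->T, B8->T, B8->T, B8->T, B8->T, B8->T, B8->T, B8->T, B8->T, ...; covered: B1=T, B2=E, B4=F, B6=T, B7=E, B8=T, B8=F
#6 (s=2, w=5, x=5) -> B2->E, B1->T, B4->F, B7->E, B6->T, B8->T, B8->T, B8->T, B8->T, B8->T, B8->T, B8->T, B8->T, B8->T, ...; covered: B1=T, B2=E, B4=F, B6=T, B7=E, B8=T, B8=F
#7 (s=5, w=3, x=6) -> B2->E, B1->F, B3->T, B4->F, B7->S, B6->F, B8->T, B8->T, B8->T, B8->T, B8->T, B8->T, B8->T, B8->T, ...; covered: B1=F, B2=E, B3=T, B4=F, B6=F, B7=S, B8=T, B8=F
#8 (s=4, w=6, x=8) -> B2->E, B1->T, B4->F, B7->S, B6->F, B8->T, B8->T, B8->T, B8->T, B8->T, B8->T, B8->T, B8->T, B8->T, ...; covered: B1=T, B2=E, B4=F, B6=F, B7=S, B8=T, B8=F
#9 (s=2, w=6, x=8) -> B2->E, B1->T, B4->F, B7->E, B6->T, B8->T, B8->T, B8->T, B8->T, B8->T, B8->T, B8->T, B8->T, B8->T, ...; covered: B1=T, B2=E, B4=F, B6=T, B7=E, B8=T, B8=F
#10 (s=2, w=3, x=8) -> B2->E, B1->F, B3->T, B4->F, B7->E, B6->T, B8->T, B8->T, B8->T, B8->T, B8->T, B8->T, B8->T, B8->T, ...; covered: B1=F, B2=E, B3=T, B4=F, B6=T, B7=E, B8=T, B8=F
union over the pool: B1=T, B1=F, B2=E, B3=T, B3=F, B4=F, B6=T, B6=F, B7=S, B7=E, B8=T, B8=F
uncovered (4 of 16): B2=S, B4=T, B5=T, B5=F

Answer: 4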